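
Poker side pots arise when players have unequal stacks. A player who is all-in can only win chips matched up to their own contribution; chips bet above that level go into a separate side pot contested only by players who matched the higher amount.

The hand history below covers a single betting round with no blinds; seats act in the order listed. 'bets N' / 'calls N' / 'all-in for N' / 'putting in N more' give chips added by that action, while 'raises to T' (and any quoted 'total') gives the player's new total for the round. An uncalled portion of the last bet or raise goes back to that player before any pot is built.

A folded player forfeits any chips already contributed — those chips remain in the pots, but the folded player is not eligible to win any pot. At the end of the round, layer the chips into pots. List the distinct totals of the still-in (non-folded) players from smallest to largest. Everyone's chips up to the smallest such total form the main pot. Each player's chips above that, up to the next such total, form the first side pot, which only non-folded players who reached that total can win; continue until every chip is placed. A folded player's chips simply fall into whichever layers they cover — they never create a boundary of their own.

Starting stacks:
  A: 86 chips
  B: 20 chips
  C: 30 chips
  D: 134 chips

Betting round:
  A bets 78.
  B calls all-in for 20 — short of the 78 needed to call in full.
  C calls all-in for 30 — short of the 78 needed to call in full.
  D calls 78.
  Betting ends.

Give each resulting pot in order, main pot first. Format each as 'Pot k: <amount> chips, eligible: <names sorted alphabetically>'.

Pot 1: 80 chips, eligible: A, B, C, D
Pot 2: 30 chips, eligible: A, C, D
Pot 3: 96 chips, eligible: A, D

Derivation:
Contributions: A=78, B=20, C=30, D=78
Pot levels (distinct totals of non-folded players): 20, 30, 78
Layer 1-20: 20 each from A, B, C, D = 20*4 = 80 chips; eligible A, B, C, D
Layer 21-30: 10 each from A, C, D = 10*3 = 30 chips; eligible A, C, D
Layer 31-78: 48 each from A, D = 48*2 = 96 chips; eligible A, D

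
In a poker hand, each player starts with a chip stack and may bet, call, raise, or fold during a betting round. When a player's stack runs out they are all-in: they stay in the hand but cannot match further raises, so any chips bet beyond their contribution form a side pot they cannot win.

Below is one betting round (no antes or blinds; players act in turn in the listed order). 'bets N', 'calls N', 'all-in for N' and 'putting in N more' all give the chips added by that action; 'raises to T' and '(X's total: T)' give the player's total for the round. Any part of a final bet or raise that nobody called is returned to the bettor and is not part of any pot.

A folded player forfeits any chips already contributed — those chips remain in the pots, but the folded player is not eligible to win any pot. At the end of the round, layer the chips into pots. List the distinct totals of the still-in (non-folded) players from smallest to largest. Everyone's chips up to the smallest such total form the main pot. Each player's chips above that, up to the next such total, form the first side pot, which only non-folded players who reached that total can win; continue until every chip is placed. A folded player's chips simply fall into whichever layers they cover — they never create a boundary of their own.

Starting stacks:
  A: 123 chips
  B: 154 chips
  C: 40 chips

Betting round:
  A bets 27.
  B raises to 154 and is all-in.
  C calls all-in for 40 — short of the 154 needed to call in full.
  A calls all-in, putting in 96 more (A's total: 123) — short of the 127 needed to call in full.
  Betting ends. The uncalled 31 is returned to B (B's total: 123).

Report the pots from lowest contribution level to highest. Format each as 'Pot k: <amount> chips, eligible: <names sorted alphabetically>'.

Contributions (after 31 returned to B): A=123, B=123, C=40
Pot levels (distinct totals of non-folded players): 40, 123
Layer 1-40: 40 each from A, B, C = 40*3 = 120 chips; eligible A, B, C
Layer 41-123: 83 each from A, B = 83*2 = 166 chips; eligible A, B

Pot 1: 120 chips, eligible: A, B, C
Pot 2: 166 chips, eligible: A, B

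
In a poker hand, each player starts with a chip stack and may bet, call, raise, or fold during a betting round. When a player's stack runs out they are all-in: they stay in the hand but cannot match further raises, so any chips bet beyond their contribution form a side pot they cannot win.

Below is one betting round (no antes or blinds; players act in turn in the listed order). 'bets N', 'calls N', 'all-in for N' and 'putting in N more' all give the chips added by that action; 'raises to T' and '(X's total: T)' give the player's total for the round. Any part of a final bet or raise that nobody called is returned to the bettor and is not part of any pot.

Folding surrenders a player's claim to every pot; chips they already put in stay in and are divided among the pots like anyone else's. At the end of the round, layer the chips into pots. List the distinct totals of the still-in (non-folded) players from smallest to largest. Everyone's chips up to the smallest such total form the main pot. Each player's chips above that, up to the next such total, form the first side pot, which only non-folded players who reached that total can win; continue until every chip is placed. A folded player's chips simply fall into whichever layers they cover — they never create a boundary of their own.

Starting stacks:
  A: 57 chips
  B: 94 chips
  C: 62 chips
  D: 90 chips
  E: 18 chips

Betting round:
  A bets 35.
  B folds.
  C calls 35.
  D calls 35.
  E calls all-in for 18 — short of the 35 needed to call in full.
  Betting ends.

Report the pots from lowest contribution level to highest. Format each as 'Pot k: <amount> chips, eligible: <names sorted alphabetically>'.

Contributions: A=35, C=35, D=35, E=18
Folded: B
Pot levels (distinct totals of non-folded players): 18, 35
Layer 1-18: 18 each from A, C, D, E = 18*4 = 72 chips; eligible A, C, D, E
Layer 19-35: 17 each from A, C, D = 17*3 = 51 chips; eligible A, C, D

Pot 1: 72 chips, eligible: A, C, D, E
Pot 2: 51 chips, eligible: A, C, D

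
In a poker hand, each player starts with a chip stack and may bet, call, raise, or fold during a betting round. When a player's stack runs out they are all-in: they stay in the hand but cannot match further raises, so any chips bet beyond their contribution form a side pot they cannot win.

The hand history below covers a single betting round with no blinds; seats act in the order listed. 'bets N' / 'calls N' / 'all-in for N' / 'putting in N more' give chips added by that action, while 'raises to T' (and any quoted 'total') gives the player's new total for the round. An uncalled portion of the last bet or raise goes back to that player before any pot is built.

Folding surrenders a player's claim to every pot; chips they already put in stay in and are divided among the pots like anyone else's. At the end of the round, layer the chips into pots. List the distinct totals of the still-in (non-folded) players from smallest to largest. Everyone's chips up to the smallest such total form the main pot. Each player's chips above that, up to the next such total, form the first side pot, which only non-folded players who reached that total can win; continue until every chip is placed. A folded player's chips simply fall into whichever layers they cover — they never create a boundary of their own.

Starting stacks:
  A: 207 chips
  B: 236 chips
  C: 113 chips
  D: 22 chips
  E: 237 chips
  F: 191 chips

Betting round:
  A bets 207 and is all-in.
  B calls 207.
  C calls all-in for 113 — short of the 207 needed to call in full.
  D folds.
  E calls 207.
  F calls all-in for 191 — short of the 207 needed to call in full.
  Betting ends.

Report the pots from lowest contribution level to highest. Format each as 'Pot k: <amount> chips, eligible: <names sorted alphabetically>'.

Contributions: A=207, B=207, C=113, E=207, F=191
Folded: D
Pot levels (distinct totals of non-folded players): 113, 191, 207
Layer 1-113: 113 each from A, B, C, E, F = 113*5 = 565 chips; eligible A, B, C, E, F
Layer 114-191: 78 each from A, B, E, F = 78*4 = 312 chips; eligible A, B, E, F
Layer 192-207: 16 each from A, B, E = 16*3 = 48 chips; eligible A, B, E

Pot 1: 565 chips, eligible: A, B, C, E, F
Pot 2: 312 chips, eligible: A, B, E, F
Pot 3: 48 chips, eligible: A, B, E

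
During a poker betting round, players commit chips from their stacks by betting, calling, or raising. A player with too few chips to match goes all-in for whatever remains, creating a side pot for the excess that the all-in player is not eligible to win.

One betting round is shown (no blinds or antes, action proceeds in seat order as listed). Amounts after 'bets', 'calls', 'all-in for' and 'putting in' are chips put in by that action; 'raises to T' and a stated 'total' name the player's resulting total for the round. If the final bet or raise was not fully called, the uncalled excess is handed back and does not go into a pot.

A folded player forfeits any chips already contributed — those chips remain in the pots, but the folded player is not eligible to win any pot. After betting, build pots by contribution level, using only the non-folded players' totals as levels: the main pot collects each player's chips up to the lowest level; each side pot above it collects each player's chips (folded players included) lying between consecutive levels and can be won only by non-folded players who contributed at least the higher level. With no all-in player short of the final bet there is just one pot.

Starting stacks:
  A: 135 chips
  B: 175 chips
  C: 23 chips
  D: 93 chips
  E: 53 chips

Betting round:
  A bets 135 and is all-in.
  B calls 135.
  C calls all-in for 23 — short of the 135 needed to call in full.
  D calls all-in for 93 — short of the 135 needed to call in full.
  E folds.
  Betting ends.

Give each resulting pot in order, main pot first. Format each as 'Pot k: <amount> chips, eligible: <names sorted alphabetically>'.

Pot 1: 92 chips, eligible: A, B, C, D
Pot 2: 210 chips, eligible: A, B, D
Pot 3: 84 chips, eligible: A, B

Derivation:
Contributions: A=135, B=135, C=23, D=93
Folded: E
Pot levels (distinct totals of non-folded players): 23, 93, 135
Layer 1-23: 23 each from A, B, C, D = 23*4 = 92 chips; eligible A, B, C, D
Layer 24-93: 70 each from A, B, D = 70*3 = 210 chips; eligible A, B, D
Layer 94-135: 42 each from A, B = 42*2 = 84 chips; eligible A, B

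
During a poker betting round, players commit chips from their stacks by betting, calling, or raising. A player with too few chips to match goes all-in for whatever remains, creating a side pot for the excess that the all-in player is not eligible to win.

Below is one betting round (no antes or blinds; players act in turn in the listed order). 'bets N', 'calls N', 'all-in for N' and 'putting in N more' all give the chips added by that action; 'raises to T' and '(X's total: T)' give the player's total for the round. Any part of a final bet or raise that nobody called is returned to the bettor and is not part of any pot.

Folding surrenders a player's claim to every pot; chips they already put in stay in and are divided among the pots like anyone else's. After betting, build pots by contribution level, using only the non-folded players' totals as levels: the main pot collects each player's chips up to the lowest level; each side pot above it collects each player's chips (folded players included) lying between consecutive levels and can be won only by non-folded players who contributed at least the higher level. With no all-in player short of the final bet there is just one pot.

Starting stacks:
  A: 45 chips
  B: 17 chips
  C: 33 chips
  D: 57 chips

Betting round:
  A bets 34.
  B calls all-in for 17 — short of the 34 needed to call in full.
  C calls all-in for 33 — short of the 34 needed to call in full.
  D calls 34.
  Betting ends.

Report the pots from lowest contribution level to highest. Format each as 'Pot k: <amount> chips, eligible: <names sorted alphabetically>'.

Contributions: A=34, B=17, C=33, D=34
Pot levels (distinct totals of non-folded players): 17, 33, 34
Layer 1-17: 17 each from A, B, C, D = 17*4 = 68 chips; eligible A, B, C, D
Layer 18-33: 16 each from A, C, D = 16*3 = 48 chips; eligible A, C, D
Layer 34-34: 1 each from A, D = 1*2 = 2 chips; eligible A, D

Pot 1: 68 chips, eligible: A, B, C, D
Pot 2: 48 chips, eligible: A, C, D
Pot 3: 2 chips, eligible: A, D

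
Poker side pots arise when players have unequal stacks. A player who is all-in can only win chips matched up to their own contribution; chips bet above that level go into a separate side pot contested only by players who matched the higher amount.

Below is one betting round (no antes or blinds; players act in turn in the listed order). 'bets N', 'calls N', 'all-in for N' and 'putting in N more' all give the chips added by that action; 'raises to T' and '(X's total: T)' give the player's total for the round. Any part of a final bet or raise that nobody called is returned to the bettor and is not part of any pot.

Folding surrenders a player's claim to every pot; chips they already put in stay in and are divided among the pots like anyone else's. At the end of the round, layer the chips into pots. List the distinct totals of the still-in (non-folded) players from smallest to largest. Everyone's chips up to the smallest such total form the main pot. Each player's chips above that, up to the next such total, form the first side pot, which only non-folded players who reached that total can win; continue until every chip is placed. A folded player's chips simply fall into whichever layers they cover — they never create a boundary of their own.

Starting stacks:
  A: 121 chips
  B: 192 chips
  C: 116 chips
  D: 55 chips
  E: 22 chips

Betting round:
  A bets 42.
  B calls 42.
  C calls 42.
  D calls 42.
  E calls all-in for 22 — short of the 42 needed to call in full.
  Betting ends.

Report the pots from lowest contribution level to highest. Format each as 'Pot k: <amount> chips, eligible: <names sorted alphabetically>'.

Pot 1: 110 chips, eligible: A, B, C, D, E
Pot 2: 80 chips, eligible: A, B, C, D

Derivation:
Contributions: A=42, B=42, C=42, D=42, E=22
Pot levels (distinct totals of non-folded players): 22, 42
Layer 1-22: 22 each from A, B, C, D, E = 22*5 = 110 chips; eligible A, B, C, D, E
Layer 23-42: 20 each from A, B, C, D = 20*4 = 80 chips; eligible A, B, C, D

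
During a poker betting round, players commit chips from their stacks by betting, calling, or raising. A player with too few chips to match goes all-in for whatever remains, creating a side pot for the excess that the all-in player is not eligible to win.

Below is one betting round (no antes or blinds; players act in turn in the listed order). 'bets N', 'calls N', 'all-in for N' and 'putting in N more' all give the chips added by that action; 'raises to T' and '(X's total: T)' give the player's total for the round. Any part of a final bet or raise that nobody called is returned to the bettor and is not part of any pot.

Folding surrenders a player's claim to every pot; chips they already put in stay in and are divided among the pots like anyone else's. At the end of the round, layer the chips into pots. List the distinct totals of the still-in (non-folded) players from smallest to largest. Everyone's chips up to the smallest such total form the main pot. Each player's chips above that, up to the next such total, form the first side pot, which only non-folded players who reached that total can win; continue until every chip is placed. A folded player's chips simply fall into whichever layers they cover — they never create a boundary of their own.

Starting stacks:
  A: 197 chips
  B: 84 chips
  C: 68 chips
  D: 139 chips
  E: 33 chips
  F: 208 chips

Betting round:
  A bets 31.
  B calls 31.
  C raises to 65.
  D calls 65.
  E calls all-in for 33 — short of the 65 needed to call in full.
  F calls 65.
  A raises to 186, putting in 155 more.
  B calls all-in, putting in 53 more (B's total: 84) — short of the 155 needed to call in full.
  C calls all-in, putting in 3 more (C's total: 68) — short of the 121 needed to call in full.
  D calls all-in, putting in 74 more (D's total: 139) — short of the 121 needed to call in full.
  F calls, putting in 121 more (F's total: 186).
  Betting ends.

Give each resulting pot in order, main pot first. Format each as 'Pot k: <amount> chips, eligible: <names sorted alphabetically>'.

Contributions: A=186, B=84, C=68, D=139, E=33, F=186
Pot levels (distinct totals of non-folded players): 33, 68, 84, 139, 186
Layer 1-33: 33 each from A, B, C, D, E, F = 33*6 = 198 chips; eligible A, B, C, D, E, F
Layer 34-68: 35 each from A, B, C, D, F = 35*5 = 175 chips; eligible A, B, C, D, F
Layer 69-84: 16 each from A, B, D, F = 16*4 = 64 chips; eligible A, B, D, F
Layer 85-139: 55 each from A, D, F = 55*3 = 165 chips; eligible A, D, F
Layer 140-186: 47 each from A, F = 47*2 = 94 chips; eligible A, F

Pot 1: 198 chips, eligible: A, B, C, D, E, F
Pot 2: 175 chips, eligible: A, B, C, D, F
Pot 3: 64 chips, eligible: A, B, D, F
Pot 4: 165 chips, eligible: A, D, F
Pot 5: 94 chips, eligible: A, F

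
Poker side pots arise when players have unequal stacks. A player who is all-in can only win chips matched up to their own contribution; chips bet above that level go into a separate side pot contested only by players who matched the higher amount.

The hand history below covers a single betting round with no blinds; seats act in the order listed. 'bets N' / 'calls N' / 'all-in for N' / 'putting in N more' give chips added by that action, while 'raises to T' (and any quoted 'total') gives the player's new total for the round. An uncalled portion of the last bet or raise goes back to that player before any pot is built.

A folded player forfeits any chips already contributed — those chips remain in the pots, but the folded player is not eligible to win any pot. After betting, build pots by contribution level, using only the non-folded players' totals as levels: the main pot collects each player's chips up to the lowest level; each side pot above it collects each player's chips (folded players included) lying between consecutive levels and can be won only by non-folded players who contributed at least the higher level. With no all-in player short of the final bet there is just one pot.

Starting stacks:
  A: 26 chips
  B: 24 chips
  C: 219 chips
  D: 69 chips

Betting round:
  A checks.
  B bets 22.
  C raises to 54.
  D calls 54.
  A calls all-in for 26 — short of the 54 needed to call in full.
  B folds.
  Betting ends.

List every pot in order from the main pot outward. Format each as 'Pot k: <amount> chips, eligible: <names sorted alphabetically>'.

Pot 1: 100 chips, eligible: A, C, D
Pot 2: 56 chips, eligible: C, D

Derivation:
Contributions: A=26, B=22, C=54, D=54
Folded: B
Pot levels (distinct totals of non-folded players): 26, 54
Layer 1-26: A 26 + B 22 + C 26 + D 26 = 100 chips; eligible A, C, D
Layer 27-54: 28 each from C, D = 28*2 = 56 chips; eligible C, D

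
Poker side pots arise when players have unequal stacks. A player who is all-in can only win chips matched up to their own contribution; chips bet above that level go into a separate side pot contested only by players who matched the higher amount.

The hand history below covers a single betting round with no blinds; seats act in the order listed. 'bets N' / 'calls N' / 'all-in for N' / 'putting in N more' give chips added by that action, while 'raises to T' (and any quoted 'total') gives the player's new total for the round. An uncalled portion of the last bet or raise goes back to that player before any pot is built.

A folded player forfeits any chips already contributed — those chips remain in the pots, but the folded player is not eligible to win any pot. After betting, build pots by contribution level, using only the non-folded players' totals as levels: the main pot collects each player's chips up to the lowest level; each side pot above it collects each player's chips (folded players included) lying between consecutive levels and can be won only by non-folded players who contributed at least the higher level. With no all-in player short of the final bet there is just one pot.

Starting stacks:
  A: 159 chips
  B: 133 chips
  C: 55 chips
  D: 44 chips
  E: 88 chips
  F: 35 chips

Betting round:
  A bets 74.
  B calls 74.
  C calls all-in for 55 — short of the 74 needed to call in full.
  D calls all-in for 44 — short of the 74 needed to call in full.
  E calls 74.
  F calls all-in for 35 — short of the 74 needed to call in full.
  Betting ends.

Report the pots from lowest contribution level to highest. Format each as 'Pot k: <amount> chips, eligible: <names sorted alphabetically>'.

Pot 1: 210 chips, eligible: A, B, C, D, E, F
Pot 2: 45 chips, eligible: A, B, C, D, E
Pot 3: 44 chips, eligible: A, B, C, E
Pot 4: 57 chips, eligible: A, B, E

Derivation:
Contributions: A=74, B=74, C=55, D=44, E=74, F=35
Pot levels (distinct totals of non-folded players): 35, 44, 55, 74
Layer 1-35: 35 each from A, B, C, D, E, F = 35*6 = 210 chips; eligible A, B, C, D, E, F
Layer 36-44: 9 each from A, B, C, D, E = 9*5 = 45 chips; eligible A, B, C, D, E
Layer 45-55: 11 each from A, B, C, E = 11*4 = 44 chips; eligible A, B, C, E
Layer 56-74: 19 each from A, B, E = 19*3 = 57 chips; eligible A, B, E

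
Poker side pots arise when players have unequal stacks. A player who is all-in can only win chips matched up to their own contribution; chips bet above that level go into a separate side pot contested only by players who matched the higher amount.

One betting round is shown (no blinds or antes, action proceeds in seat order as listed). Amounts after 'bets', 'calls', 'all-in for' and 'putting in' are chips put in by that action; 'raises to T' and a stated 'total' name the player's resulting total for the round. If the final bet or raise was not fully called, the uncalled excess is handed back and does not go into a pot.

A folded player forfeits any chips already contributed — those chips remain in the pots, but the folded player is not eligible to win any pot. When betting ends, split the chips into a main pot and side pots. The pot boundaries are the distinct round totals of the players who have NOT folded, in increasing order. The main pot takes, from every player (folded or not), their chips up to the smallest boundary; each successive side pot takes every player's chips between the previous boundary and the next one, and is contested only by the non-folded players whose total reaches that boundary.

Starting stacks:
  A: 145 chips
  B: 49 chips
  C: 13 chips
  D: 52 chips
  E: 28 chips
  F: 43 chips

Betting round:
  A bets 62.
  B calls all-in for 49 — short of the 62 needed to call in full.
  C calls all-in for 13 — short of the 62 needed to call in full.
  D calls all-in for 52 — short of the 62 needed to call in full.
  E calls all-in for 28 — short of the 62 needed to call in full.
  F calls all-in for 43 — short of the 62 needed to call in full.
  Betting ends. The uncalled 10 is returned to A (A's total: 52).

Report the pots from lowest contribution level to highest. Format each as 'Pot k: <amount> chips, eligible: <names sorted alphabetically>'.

Pot 1: 78 chips, eligible: A, B, C, D, E, F
Pot 2: 75 chips, eligible: A, B, D, E, F
Pot 3: 60 chips, eligible: A, B, D, F
Pot 4: 18 chips, eligible: A, B, D
Pot 5: 6 chips, eligible: A, D

Derivation:
Contributions (after 10 returned to A): A=52, B=49, C=13, D=52, E=28, F=43
Pot levels (distinct totals of non-folded players): 13, 28, 43, 49, 52
Layer 1-13: 13 each from A, B, C, D, E, F = 13*6 = 78 chips; eligible A, B, C, D, E, F
Layer 14-28: 15 each from A, B, D, E, F = 15*5 = 75 chips; eligible A, B, D, E, F
Layer 29-43: 15 each from A, B, D, F = 15*4 = 60 chips; eligible A, B, D, F
Layer 44-49: 6 each from A, B, D = 6*3 = 18 chips; eligible A, B, D
Layer 50-52: 3 each from A, D = 3*2 = 6 chips; eligible A, D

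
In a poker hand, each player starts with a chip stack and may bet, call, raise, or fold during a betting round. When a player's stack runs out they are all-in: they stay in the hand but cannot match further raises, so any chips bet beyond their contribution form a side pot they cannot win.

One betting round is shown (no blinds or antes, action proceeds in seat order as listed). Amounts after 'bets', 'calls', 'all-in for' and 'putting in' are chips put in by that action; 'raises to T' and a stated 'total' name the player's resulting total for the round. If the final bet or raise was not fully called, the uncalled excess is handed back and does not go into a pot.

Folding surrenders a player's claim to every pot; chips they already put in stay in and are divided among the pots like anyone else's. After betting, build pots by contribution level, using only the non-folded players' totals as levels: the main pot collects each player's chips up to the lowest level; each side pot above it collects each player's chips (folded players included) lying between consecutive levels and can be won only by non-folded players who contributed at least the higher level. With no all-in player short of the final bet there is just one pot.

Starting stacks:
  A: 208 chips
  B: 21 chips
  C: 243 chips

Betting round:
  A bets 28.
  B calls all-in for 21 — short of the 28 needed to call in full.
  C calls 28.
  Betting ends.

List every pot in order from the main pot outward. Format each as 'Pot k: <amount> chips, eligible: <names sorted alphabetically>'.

Contributions: A=28, B=21, C=28
Pot levels (distinct totals of non-folded players): 21, 28
Layer 1-21: 21 each from A, B, C = 21*3 = 63 chips; eligible A, B, C
Layer 22-28: 7 each from A, C = 7*2 = 14 chips; eligible A, C

Pot 1: 63 chips, eligible: A, B, C
Pot 2: 14 chips, eligible: A, C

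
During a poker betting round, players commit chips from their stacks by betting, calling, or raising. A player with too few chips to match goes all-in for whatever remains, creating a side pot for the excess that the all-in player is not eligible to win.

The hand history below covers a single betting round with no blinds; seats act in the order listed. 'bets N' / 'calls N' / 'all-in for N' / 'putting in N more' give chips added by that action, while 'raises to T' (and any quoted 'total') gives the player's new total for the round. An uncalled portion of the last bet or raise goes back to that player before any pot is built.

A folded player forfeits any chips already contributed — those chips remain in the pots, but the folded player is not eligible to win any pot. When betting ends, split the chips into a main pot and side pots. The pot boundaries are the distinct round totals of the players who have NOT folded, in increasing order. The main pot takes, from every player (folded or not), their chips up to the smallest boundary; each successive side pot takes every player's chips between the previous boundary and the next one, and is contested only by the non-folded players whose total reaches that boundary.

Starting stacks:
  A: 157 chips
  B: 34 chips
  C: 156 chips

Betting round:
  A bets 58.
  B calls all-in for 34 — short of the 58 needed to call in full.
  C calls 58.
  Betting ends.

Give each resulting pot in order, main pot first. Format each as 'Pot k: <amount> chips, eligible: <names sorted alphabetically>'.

Pot 1: 102 chips, eligible: A, B, C
Pot 2: 48 chips, eligible: A, C

Derivation:
Contributions: A=58, B=34, C=58
Pot levels (distinct totals of non-folded players): 34, 58
Layer 1-34: 34 each from A, B, C = 34*3 = 102 chips; eligible A, B, C
Layer 35-58: 24 each from A, C = 24*2 = 48 chips; eligible A, C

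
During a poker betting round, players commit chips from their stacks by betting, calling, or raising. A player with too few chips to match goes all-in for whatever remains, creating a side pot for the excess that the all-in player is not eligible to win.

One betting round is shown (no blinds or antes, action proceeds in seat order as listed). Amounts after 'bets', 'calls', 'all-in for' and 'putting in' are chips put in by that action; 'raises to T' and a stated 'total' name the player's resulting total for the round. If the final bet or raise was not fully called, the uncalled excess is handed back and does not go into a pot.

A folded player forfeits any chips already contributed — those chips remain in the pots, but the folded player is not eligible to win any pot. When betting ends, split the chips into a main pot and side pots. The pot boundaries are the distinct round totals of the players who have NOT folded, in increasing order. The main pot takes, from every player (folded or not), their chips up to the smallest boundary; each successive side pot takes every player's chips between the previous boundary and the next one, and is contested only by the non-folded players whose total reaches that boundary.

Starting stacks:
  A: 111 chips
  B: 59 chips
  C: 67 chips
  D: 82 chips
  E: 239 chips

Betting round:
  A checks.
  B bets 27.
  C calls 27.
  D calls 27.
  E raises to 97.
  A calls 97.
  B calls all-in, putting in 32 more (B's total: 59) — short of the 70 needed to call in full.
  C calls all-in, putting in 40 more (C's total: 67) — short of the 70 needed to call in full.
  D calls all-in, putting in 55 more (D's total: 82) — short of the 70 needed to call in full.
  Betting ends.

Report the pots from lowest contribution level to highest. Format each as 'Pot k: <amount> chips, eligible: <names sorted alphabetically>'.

Pot 1: 295 chips, eligible: A, B, C, D, E
Pot 2: 32 chips, eligible: A, C, D, E
Pot 3: 45 chips, eligible: A, D, E
Pot 4: 30 chips, eligible: A, E

Derivation:
Contributions: A=97, B=59, C=67, D=82, E=97
Pot levels (distinct totals of non-folded players): 59, 67, 82, 97
Layer 1-59: 59 each from A, B, C, D, E = 59*5 = 295 chips; eligible A, B, C, D, E
Layer 60-67: 8 each from A, C, D, E = 8*4 = 32 chips; eligible A, C, D, E
Layer 68-82: 15 each from A, D, E = 15*3 = 45 chips; eligible A, D, E
Layer 83-97: 15 each from A, E = 15*2 = 30 chips; eligible A, E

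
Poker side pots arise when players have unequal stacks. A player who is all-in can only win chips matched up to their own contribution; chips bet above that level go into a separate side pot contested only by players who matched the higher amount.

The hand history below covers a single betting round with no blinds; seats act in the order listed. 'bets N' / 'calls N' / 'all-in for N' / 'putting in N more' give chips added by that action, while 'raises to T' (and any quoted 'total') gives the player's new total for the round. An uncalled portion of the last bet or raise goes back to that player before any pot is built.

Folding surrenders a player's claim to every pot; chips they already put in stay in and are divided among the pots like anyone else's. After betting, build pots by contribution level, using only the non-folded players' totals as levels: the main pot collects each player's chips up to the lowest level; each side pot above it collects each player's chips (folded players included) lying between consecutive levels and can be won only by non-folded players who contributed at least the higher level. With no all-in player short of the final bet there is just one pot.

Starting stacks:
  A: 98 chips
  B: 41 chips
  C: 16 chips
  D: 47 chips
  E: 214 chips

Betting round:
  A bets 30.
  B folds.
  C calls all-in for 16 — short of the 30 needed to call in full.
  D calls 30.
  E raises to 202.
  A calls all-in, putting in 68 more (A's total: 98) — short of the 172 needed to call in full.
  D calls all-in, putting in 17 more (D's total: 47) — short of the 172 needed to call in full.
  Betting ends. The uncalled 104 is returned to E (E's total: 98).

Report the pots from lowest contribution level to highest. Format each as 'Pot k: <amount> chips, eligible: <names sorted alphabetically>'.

Contributions (after 104 returned to E): A=98, C=16, D=47, E=98
Folded: B
Pot levels (distinct totals of non-folded players): 16, 47, 98
Layer 1-16: 16 each from A, C, D, E = 16*4 = 64 chips; eligible A, C, D, E
Layer 17-47: 31 each from A, D, E = 31*3 = 93 chips; eligible A, D, E
Layer 48-98: 51 each from A, E = 51*2 = 102 chips; eligible A, E

Pot 1: 64 chips, eligible: A, C, D, E
Pot 2: 93 chips, eligible: A, D, E
Pot 3: 102 chips, eligible: A, E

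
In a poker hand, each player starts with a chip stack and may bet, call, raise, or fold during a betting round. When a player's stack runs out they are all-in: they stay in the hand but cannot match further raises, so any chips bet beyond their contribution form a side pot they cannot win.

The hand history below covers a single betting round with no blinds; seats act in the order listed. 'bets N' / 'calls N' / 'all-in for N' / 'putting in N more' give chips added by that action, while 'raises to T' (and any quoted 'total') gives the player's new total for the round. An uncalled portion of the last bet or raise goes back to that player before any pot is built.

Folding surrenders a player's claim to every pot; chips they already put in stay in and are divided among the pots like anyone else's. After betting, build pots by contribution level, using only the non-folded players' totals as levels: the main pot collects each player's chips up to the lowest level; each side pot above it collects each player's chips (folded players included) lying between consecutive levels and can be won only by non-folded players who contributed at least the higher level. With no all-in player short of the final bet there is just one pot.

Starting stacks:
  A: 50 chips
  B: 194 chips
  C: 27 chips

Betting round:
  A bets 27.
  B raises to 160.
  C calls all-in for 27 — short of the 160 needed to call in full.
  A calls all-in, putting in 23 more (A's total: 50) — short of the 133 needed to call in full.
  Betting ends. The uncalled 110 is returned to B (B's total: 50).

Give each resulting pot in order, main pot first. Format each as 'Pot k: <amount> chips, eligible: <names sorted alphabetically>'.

Contributions (after 110 returned to B): A=50, B=50, C=27
Pot levels (distinct totals of non-folded players): 27, 50
Layer 1-27: 27 each from A, B, C = 27*3 = 81 chips; eligible A, B, C
Layer 28-50: 23 each from A, B = 23*2 = 46 chips; eligible A, B

Pot 1: 81 chips, eligible: A, B, C
Pot 2: 46 chips, eligible: A, B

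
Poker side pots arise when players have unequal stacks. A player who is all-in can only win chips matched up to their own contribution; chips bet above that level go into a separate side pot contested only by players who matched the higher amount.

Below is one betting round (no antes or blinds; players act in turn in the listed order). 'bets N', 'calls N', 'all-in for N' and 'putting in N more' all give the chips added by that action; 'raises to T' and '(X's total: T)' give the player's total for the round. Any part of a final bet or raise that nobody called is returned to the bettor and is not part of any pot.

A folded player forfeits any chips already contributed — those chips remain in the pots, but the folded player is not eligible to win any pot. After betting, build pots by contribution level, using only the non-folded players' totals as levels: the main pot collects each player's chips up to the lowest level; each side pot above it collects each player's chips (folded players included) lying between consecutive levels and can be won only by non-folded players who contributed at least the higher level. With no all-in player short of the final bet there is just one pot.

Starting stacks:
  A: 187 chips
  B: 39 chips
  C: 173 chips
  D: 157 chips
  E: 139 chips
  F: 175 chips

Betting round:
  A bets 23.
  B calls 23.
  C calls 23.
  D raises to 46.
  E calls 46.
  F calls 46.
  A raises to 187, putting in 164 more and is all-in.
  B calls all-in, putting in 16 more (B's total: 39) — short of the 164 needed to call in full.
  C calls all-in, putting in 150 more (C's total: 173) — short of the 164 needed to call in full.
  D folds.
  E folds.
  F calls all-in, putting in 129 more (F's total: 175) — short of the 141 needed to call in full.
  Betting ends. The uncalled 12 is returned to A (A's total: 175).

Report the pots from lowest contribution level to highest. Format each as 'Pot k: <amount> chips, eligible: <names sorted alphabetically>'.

Contributions (after 12 returned to A): A=175, B=39, C=173, D=46, E=46, F=175
Folded: D, E
Pot levels (distinct totals of non-folded players): 39, 173, 175
Layer 1-39: 39 each from A, B, C, D, E, F = 39*6 = 234 chips; eligible A, B, C, F
Layer 40-173: A 134 + C 134 + D 7 + E 7 + F 134 = 416 chips; eligible A, C, F
Layer 174-175: 2 each from A, F = 2*2 = 4 chips; eligible A, F

Pot 1: 234 chips, eligible: A, B, C, F
Pot 2: 416 chips, eligible: A, C, F
Pot 3: 4 chips, eligible: A, F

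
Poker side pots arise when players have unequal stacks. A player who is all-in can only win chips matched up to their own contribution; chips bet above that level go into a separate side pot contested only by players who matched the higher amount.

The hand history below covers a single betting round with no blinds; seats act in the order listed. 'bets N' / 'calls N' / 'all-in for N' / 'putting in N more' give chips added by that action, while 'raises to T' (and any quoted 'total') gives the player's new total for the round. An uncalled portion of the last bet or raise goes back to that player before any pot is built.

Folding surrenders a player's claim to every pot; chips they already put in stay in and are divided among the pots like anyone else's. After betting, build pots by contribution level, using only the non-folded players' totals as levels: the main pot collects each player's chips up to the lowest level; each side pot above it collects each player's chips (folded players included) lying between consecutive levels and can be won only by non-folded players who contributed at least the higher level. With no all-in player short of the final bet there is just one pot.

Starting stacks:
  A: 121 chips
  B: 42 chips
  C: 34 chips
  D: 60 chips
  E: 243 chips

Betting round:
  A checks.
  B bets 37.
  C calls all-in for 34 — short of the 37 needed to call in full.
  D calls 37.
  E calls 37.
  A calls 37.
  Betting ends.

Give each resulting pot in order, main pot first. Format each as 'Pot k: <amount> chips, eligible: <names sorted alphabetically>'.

Pot 1: 170 chips, eligible: A, B, C, D, E
Pot 2: 12 chips, eligible: A, B, D, E

Derivation:
Contributions: A=37, B=37, C=34, D=37, E=37
Pot levels (distinct totals of non-folded players): 34, 37
Layer 1-34: 34 each from A, B, C, D, E = 34*5 = 170 chips; eligible A, B, C, D, E
Layer 35-37: 3 each from A, B, D, E = 3*4 = 12 chips; eligible A, B, D, E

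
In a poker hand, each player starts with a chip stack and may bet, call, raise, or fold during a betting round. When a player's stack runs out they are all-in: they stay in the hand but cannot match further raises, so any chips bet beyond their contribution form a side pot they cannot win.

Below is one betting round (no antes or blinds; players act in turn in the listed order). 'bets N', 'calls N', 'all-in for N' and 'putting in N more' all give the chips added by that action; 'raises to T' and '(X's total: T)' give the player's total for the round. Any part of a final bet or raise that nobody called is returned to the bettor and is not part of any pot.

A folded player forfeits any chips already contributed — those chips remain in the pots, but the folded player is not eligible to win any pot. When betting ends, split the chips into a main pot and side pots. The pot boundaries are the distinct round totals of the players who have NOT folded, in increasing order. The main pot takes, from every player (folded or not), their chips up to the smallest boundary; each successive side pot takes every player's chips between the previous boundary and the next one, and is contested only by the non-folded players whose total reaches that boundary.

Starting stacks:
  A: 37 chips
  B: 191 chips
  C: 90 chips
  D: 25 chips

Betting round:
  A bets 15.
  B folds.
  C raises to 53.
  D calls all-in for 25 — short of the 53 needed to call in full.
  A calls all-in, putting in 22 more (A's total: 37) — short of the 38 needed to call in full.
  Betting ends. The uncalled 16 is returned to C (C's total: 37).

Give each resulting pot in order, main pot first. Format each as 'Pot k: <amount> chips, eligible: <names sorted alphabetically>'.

Pot 1: 75 chips, eligible: A, C, D
Pot 2: 24 chips, eligible: A, C

Derivation:
Contributions (after 16 returned to C): A=37, C=37, D=25
Folded: B
Pot levels (distinct totals of non-folded players): 25, 37
Layer 1-25: 25 each from A, C, D = 25*3 = 75 chips; eligible A, C, D
Layer 26-37: 12 each from A, C = 12*2 = 24 chips; eligible A, C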